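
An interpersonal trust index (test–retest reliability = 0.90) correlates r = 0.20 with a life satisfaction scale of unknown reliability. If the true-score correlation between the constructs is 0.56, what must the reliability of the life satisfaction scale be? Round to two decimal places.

0.14

r_true = r_obs / √(r_xx · r_yy) ⇒ 0.56 = 0.20 / √(0.90 · r_yy).
√(0.90 · r_yy) = 0.20 / 0.56 = 0.3571; 0.90 · r_yy = 0.1275; r_yy = 0.1275 / 0.90 ≈ 0.14.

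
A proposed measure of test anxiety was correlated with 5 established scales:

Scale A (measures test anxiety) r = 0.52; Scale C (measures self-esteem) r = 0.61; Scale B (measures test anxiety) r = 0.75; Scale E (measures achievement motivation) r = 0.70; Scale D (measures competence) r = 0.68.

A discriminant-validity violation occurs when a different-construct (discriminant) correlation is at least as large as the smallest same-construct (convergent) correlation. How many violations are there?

Convergent (same construct = test anxiety): Scale A, Scale B.
Smallest convergent = 0.52. Discriminant values: 0.61, 0.70, 0.68; count ≥ 0.52 → 3.

3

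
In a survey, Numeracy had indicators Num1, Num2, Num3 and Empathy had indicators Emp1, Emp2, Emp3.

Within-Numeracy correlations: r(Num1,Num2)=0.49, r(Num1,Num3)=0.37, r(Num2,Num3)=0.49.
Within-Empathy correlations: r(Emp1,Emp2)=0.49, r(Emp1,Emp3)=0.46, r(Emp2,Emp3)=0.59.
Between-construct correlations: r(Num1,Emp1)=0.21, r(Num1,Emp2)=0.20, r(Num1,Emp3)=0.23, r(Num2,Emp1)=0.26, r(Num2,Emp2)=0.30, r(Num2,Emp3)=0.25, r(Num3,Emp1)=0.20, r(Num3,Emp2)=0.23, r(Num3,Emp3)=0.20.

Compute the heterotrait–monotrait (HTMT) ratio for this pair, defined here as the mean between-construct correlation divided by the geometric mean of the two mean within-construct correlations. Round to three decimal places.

Mean between = 2.08/9 = 0.2311.
Mean within-Num = 1.35/3 = 0.4500; mean within-Emp = 1.54/3 = 0.5133.
Geometric mean = √(0.4500 × 0.5133) = 0.4806.
HTMT = 0.2311 / 0.4806 = 0.481.

0.481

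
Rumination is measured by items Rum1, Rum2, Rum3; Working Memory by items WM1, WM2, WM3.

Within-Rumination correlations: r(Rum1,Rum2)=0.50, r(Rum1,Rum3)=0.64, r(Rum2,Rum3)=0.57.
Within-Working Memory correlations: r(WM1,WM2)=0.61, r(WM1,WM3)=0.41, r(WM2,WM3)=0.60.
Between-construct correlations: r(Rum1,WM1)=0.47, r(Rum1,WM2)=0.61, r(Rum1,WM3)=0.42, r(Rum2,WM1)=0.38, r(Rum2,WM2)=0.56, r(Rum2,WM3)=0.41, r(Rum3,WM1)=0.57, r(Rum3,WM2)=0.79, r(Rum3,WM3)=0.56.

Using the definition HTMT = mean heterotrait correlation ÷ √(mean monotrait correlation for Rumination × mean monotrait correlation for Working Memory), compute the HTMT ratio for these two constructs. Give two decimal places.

0.96

Between-construct mean = 4.77/9 = 0.5300.
Mean within-Rum = 1.71/3 = 0.5700; mean within-WM = 1.62/3 = 0.5400.
Geometric mean = √(0.5700 × 0.5400) = 0.5548.
HTMT = 0.5300 / 0.5548 = 0.96.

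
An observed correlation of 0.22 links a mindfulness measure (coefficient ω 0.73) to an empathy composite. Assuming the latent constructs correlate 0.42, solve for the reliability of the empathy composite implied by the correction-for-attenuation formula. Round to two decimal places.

r_true = r_obs / √(r_xx · r_yy) ⇒ 0.42 = 0.22 / √(0.73 · r_yy).
√(0.73 · r_yy) = 0.22 / 0.42 = 0.5238; 0.73 · r_yy = 0.2744; r_yy = 0.2744 / 0.73 ≈ 0.38.

0.38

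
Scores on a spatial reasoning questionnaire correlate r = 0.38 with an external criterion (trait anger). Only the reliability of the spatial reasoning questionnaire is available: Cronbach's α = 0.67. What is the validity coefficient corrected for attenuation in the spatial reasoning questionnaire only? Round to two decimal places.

Single correction: r_c = r_obs / √r_xx = 0.38 / √0.67 = 0.38 / 0.8185 ≈ 0.46.

0.46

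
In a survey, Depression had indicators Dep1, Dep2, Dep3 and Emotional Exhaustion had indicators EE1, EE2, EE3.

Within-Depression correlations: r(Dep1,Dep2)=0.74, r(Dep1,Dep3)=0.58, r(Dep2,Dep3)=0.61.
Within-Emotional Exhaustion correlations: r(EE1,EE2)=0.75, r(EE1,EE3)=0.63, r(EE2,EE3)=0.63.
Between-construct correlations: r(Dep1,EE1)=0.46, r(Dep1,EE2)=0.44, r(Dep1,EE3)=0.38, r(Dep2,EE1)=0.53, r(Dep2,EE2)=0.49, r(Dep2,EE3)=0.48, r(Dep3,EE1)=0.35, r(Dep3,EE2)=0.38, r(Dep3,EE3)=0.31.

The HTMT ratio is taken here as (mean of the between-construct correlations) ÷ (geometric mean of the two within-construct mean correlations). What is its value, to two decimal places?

Mean between = 3.82/9 = 0.4244.
Mean within-Dep = 1.93/3 = 0.6433; mean within-EE = 2.01/3 = 0.6700.
Geometric mean = √(0.6433 × 0.6700) = 0.6565.
HTMT = 0.4244 / 0.6565 = 0.65.

0.65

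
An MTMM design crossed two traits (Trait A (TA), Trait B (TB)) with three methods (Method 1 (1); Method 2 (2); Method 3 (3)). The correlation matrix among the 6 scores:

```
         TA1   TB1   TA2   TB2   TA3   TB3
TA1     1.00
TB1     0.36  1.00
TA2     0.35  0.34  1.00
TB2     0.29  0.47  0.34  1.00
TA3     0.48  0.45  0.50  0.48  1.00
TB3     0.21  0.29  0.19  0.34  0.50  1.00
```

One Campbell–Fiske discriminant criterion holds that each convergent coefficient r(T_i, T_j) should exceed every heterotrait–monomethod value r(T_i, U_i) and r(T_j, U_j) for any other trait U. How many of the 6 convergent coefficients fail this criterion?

5

Each convergent coefficient versus the relevant comparison correlations:
TA (methods 1·2): 0.35 vs {0.36, 0.34} → fail.
TA (methods 1·3): 0.48 vs {0.36, 0.50} → fail.
TA (methods 2·3): 0.50 vs {0.34, 0.50} → fail.
TB (methods 1·2): 0.47 vs {0.36, 0.34} → pass.
TB (methods 1·3): 0.29 vs {0.36, 0.50} → fail.
TB (methods 2·3): 0.34 vs {0.34, 0.50} → fail.
5 of 6 fail.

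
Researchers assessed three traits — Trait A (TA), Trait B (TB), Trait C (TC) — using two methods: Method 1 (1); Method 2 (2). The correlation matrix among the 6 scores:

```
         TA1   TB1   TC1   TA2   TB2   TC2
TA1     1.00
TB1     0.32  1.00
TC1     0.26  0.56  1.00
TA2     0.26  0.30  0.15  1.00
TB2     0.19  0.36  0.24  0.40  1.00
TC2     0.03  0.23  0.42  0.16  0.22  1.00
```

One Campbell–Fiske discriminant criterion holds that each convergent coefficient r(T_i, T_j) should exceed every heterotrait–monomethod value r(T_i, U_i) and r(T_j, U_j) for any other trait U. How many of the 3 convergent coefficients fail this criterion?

3

Convergent coefficients and their comparison sets:
TA (methods 1·2): 0.26 vs {0.32, 0.40, 0.26, 0.16} → fail.
TB (methods 1·2): 0.36 vs {0.32, 0.40, 0.56, 0.22} → fail.
TC (methods 1·2): 0.42 vs {0.26, 0.16, 0.56, 0.22} → fail.
3 of 3 fail.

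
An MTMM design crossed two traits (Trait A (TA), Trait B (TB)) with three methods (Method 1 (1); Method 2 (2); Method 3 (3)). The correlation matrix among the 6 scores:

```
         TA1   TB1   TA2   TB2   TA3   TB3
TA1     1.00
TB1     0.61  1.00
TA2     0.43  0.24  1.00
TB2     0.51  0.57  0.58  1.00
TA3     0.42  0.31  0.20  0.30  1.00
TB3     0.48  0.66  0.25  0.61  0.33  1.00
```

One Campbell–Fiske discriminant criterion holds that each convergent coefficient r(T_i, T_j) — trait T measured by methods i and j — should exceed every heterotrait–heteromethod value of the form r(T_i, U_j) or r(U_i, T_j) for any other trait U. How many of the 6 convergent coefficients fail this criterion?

Checking each validity diagonal entry against its comparison values:
TA (methods 1·2): 0.43 vs {0.51, 0.24} → fail.
TA (methods 1·3): 0.42 vs {0.48, 0.31} → fail.
TA (methods 2·3): 0.20 vs {0.25, 0.30} → fail.
TB (methods 1·2): 0.57 vs {0.24, 0.51} → pass.
TB (methods 1·3): 0.66 vs {0.31, 0.48} → pass.
TB (methods 2·3): 0.61 vs {0.30, 0.25} → pass.
3 of 6 fail.

3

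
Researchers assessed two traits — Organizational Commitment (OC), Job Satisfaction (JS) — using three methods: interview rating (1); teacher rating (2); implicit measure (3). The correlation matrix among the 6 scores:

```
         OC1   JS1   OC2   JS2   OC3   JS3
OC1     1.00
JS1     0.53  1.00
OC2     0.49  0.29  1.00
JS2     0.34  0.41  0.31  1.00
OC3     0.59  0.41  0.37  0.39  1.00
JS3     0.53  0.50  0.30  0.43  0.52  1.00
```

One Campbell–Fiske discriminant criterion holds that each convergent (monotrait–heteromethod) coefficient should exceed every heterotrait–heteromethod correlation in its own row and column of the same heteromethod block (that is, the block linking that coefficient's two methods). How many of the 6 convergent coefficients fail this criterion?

Each convergent coefficient versus the relevant comparison correlations:
OC (methods 1·2): 0.49 vs {0.34, 0.29} → pass.
OC (methods 1·3): 0.59 vs {0.53, 0.41} → pass.
OC (methods 2·3): 0.37 vs {0.30, 0.39} → fail.
JS (methods 1·2): 0.41 vs {0.29, 0.34} → pass.
JS (methods 1·3): 0.50 vs {0.41, 0.53} → fail.
JS (methods 2·3): 0.43 vs {0.39, 0.30} → pass.
2 of 6 fail.

2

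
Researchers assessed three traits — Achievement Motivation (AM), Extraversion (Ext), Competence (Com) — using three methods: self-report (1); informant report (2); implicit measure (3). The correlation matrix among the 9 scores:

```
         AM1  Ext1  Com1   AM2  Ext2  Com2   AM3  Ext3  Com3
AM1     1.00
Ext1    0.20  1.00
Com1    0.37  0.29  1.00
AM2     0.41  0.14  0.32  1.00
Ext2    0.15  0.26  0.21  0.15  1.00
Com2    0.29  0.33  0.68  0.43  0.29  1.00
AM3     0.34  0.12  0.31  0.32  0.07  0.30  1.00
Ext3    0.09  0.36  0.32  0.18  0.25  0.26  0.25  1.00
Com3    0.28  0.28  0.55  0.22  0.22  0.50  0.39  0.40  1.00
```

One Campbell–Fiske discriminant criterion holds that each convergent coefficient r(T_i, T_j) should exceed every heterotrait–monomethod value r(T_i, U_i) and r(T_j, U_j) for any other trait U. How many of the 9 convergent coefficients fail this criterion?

6

Convergent coefficients and their comparison sets:
AM (methods 1·2): 0.41 vs {0.20, 0.15, 0.37, 0.43} → fail.
AM (methods 1·3): 0.34 vs {0.20, 0.25, 0.37, 0.39} → fail.
AM (methods 2·3): 0.32 vs {0.15, 0.25, 0.43, 0.39} → fail.
Ext (methods 1·2): 0.26 vs {0.20, 0.15, 0.29, 0.29} → fail.
Ext (methods 1·3): 0.36 vs {0.20, 0.25, 0.29, 0.40} → fail.
Ext (methods 2·3): 0.25 vs {0.15, 0.25, 0.29, 0.40} → fail.
Com (methods 1·2): 0.68 vs {0.37, 0.43, 0.29, 0.29} → pass.
Com (methods 1·3): 0.55 vs {0.37, 0.39, 0.29, 0.40} → pass.
Com (methods 2·3): 0.50 vs {0.43, 0.39, 0.29, 0.40} → pass.
6 of 9 fail.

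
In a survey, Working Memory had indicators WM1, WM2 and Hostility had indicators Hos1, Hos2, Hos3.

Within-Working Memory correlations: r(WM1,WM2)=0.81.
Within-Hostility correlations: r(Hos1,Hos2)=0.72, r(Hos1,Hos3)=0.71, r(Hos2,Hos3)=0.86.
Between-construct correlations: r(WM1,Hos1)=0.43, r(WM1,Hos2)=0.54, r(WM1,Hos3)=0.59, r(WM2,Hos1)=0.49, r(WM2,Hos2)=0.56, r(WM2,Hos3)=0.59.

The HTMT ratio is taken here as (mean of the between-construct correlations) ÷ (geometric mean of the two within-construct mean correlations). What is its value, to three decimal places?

Mean heterotrait r = 3.20/6 = 0.5333.
Mean within-WM = 0.81/1 = 0.8100; mean within-Hos = 2.29/3 = 0.7633.
Geometric mean = √(0.8100 × 0.7633) = 0.7863.
HTMT = 0.5333 / 0.7863 = 0.678.

0.678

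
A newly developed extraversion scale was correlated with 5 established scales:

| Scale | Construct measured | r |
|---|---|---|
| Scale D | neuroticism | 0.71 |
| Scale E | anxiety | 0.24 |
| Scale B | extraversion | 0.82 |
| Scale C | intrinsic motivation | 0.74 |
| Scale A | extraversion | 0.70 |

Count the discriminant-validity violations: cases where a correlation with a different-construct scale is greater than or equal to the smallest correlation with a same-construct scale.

Convergent (same construct = extraversion): Scale B, Scale A.
Smallest convergent = 0.70. Discriminant values: 0.71, 0.24, 0.74; count ≥ 0.70 → 2.

2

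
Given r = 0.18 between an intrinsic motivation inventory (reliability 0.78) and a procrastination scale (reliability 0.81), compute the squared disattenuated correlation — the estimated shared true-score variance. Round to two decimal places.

0.05

Disattenuated r = 0.18 / √(0.78 × 0.81) = 0.18 / 0.7949 = 0.2264.
Shared true-score variance = 0.2264² = 0.0513 ≈ 0.05.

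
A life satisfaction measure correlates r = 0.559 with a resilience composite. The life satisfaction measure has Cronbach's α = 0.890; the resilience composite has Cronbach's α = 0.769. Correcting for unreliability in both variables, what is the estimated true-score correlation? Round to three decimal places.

0.676

r_true = r_obs / √(r_xx · r_yy) = 0.559 / √(0.890 × 0.769) = 0.559 / √0.684410 = 0.559 / 0.8273 ≈ 0.676.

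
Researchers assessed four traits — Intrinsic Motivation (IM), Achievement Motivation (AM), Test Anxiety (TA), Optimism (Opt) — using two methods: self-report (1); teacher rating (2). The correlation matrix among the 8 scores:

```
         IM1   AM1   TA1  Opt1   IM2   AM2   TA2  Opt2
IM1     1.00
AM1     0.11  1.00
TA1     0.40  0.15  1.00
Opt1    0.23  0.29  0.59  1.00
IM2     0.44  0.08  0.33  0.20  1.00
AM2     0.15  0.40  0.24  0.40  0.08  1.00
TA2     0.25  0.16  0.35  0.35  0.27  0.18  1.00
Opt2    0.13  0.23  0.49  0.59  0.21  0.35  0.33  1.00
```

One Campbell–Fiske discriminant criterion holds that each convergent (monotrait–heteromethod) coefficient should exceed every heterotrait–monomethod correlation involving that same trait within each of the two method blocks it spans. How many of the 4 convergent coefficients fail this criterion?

Each convergent coefficient versus the relevant comparison correlations:
IM (methods 1·2): 0.44 vs {0.11, 0.08, 0.40, 0.27, 0.23, 0.21} → pass.
AM (methods 1·2): 0.40 vs {0.11, 0.08, 0.15, 0.18, 0.29, 0.35} → pass.
TA (methods 1·2): 0.35 vs {0.40, 0.27, 0.15, 0.18, 0.59, 0.33} → fail.
Opt (methods 1·2): 0.59 vs {0.23, 0.21, 0.29, 0.35, 0.59, 0.33} → fail.
2 of 4 fail.

2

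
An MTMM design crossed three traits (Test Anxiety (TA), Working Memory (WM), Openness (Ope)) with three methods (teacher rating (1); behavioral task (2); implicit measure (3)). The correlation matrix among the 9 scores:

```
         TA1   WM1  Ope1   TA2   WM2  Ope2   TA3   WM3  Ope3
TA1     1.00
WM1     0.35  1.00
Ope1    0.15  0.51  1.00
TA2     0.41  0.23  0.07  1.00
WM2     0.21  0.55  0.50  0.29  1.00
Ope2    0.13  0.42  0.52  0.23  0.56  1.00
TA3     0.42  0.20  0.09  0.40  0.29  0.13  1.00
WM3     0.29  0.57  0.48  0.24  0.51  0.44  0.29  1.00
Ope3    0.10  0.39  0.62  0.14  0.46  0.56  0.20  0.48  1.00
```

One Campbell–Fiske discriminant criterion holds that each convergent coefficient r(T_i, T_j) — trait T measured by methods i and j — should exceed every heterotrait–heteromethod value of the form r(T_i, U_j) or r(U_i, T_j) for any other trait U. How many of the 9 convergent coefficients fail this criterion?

0

Convergent coefficients and their comparison sets:
TA (methods 1·2): 0.41 vs {0.21, 0.23, 0.13, 0.07} → pass.
TA (methods 1·3): 0.42 vs {0.29, 0.20, 0.10, 0.09} → pass.
TA (methods 2·3): 0.40 vs {0.24, 0.29, 0.14, 0.13} → pass.
WM (methods 1·2): 0.55 vs {0.23, 0.21, 0.42, 0.50} → pass.
WM (methods 1·3): 0.57 vs {0.20, 0.29, 0.39, 0.48} → pass.
WM (methods 2·3): 0.51 vs {0.29, 0.24, 0.46, 0.44} → pass.
Ope (methods 1·2): 0.52 vs {0.07, 0.13, 0.50, 0.42} → pass.
Ope (methods 1·3): 0.62 vs {0.09, 0.10, 0.48, 0.39} → pass.
Ope (methods 2·3): 0.56 vs {0.13, 0.14, 0.44, 0.46} → pass.
0 of 9 fail.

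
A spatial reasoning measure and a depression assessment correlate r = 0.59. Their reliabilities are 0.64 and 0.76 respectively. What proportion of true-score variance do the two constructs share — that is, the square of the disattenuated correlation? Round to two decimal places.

0.72

Disattenuated r = 0.59 / √(0.64 × 0.76) = 0.59 / 0.6974 = 0.8460.
Shared true-score variance = 0.8460² = 0.7157 ≈ 0.72.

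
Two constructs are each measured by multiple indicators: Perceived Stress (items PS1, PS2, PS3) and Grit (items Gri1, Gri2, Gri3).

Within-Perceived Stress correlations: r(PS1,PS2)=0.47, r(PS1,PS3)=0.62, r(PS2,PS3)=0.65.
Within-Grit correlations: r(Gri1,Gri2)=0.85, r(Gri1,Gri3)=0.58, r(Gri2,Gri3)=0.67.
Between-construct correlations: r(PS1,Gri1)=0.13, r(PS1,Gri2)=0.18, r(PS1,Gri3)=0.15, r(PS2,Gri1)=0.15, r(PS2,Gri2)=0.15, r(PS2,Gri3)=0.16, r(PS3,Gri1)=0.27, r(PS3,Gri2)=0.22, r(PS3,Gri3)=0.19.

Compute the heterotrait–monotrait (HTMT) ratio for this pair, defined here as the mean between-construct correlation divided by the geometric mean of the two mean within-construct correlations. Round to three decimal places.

Between-construct mean = 1.60/9 = 0.1778.
Mean within-PS = 1.74/3 = 0.5800; mean within-Gri = 2.10/3 = 0.7000.
Geometric mean = √(0.5800 × 0.7000) = 0.6372.
HTMT = 0.1778 / 0.6372 = 0.279.

0.279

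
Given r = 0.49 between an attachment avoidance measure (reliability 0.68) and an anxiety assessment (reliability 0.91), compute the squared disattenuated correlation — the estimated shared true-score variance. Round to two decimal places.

Disattenuated r = 0.49 / √(0.68 × 0.91) = 0.49 / 0.7866 = 0.6229.
Shared true-score variance = 0.6229² = 0.3880 ≈ 0.39.

0.39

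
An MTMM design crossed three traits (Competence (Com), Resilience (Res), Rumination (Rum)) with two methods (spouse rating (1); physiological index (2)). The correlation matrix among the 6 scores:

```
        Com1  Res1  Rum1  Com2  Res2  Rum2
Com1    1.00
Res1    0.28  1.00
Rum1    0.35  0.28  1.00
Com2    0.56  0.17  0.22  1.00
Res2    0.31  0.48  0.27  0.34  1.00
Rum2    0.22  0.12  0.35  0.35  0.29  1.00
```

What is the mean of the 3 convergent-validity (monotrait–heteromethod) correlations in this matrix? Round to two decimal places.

0.46

Convergent values: 0.56, 0.48, 0.35; mean = 1.39/3 = 0.46.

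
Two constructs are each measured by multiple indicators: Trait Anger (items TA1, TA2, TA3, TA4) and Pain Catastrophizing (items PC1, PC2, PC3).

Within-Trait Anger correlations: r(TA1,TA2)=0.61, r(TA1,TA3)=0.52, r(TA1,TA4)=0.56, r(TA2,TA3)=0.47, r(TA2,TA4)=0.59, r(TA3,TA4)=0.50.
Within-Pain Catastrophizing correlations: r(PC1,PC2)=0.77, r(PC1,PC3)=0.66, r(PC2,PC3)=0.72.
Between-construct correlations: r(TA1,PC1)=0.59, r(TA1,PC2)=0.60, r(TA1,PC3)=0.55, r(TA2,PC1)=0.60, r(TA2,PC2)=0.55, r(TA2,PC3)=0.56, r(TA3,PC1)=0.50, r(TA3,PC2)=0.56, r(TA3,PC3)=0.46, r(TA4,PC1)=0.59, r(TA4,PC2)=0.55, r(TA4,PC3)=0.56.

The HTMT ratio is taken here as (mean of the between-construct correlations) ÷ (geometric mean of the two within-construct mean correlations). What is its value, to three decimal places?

0.892

Mean between = 6.67/12 = 0.5558.
Mean within-TA = 3.25/6 = 0.5417; mean within-PC = 2.15/3 = 0.7167.
Geometric mean = √(0.5417 × 0.7167) = 0.6231.
HTMT = 0.5558 / 0.6231 = 0.892.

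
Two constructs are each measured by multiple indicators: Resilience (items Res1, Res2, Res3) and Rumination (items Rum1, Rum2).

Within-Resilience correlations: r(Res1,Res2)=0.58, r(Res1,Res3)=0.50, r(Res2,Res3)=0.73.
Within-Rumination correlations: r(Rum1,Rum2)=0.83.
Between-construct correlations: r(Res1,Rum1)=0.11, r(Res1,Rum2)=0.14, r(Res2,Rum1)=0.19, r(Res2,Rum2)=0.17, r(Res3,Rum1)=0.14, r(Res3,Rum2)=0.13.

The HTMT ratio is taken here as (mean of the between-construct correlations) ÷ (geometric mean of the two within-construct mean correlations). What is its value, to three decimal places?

Mean heterotrait r = 0.88/6 = 0.1467.
Mean within-Res = 1.81/3 = 0.6033; mean within-Rum = 0.83/1 = 0.8300.
Geometric mean = √(0.6033 × 0.8300) = 0.7076.
HTMT = 0.1467 / 0.7076 = 0.207.

0.207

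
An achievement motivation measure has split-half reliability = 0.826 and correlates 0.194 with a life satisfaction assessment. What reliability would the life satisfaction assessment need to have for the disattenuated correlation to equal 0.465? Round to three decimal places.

0.211

r_true = r_obs / √(r_xx · r_yy) ⇒ 0.465 = 0.194 / √(0.826 · r_yy).
√(0.826 · r_yy) = 0.194 / 0.465 = 0.4172; 0.826 · r_yy = 0.1741; r_yy = 0.1741 / 0.826 ≈ 0.211.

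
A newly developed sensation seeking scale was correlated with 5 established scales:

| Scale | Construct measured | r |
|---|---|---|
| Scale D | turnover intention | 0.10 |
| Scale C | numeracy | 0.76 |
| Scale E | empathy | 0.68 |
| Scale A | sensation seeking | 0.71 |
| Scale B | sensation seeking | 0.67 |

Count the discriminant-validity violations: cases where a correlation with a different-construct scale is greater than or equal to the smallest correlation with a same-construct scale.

2

Convergent (same construct = sensation seeking): Scale A, Scale B.
Smallest convergent = 0.67. Discriminant values: 0.10, 0.76, 0.68; count ≥ 0.67 → 2.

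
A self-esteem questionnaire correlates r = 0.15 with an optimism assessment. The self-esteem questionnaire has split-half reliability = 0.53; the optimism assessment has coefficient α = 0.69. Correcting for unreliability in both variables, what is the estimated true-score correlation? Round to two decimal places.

r_true = r_obs / √(r_xx · r_yy) = 0.15 / √(0.53 × 0.69) = 0.15 / √0.3657 = 0.15 / 0.6047 ≈ 0.25.

0.25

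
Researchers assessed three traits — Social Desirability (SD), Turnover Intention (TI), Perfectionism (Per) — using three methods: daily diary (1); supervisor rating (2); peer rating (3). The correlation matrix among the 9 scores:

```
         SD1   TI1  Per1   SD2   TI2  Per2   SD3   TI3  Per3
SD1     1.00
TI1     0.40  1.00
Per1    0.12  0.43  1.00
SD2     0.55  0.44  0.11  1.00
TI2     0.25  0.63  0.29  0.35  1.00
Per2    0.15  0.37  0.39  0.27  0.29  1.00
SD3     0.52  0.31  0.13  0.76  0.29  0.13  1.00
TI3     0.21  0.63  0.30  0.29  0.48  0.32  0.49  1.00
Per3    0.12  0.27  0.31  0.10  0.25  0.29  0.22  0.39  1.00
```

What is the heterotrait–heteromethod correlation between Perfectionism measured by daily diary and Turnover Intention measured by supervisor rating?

0.29

Different traits and methods: r(Per1, TI2) = 0.29.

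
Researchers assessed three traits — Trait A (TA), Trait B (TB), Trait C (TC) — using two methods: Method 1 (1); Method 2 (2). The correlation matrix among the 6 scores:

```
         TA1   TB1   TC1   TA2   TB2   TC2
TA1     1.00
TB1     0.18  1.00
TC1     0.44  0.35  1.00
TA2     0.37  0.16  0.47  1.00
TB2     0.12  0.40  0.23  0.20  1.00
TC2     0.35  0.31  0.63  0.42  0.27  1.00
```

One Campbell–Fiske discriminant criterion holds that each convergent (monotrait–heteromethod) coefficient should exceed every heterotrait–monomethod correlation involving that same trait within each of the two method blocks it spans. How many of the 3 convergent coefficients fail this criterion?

1

Checking each validity diagonal entry against its comparison values:
TA (methods 1·2): 0.37 vs {0.18, 0.20, 0.44, 0.42} → fail.
TB (methods 1·2): 0.40 vs {0.18, 0.20, 0.35, 0.27} → pass.
TC (methods 1·2): 0.63 vs {0.44, 0.42, 0.35, 0.27} → pass.
1 of 3 fail.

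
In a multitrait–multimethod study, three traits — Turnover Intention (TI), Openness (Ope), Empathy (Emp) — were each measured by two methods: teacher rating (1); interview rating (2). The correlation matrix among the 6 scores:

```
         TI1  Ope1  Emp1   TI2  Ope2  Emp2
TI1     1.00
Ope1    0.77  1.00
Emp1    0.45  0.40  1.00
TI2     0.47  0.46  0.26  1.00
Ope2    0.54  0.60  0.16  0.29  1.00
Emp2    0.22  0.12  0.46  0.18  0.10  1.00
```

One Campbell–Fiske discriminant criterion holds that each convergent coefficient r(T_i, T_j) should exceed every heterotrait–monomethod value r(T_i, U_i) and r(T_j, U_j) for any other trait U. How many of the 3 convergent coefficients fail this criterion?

2

Convergent coefficients and their comparison sets:
TI (methods 1·2): 0.47 vs {0.77, 0.29, 0.45, 0.18} → fail.
Ope (methods 1·2): 0.60 vs {0.77, 0.29, 0.40, 0.10} → fail.
Emp (methods 1·2): 0.46 vs {0.45, 0.18, 0.40, 0.10} → pass.
2 of 3 fail.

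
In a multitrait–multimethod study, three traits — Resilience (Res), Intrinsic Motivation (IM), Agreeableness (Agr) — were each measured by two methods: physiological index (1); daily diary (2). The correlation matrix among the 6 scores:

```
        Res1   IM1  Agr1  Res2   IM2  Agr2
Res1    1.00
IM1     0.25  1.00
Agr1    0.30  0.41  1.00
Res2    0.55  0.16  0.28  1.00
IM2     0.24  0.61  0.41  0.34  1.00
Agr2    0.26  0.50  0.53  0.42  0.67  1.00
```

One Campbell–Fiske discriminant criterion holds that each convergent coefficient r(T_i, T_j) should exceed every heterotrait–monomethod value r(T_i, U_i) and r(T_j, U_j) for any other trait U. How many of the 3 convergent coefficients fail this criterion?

2

Convergent coefficients and their comparison sets:
Res (methods 1·2): 0.55 vs {0.25, 0.34, 0.30, 0.42} → pass.
IM (methods 1·2): 0.61 vs {0.25, 0.34, 0.41, 0.67} → fail.
Agr (methods 1·2): 0.53 vs {0.30, 0.42, 0.41, 0.67} → fail.
2 of 3 fail.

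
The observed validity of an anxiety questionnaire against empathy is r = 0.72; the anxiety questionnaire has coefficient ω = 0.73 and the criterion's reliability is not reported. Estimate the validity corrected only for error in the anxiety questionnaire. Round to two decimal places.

0.84

Single correction: r_c = r_obs / √r_xx = 0.72 / √0.73 = 0.72 / 0.8544 ≈ 0.84.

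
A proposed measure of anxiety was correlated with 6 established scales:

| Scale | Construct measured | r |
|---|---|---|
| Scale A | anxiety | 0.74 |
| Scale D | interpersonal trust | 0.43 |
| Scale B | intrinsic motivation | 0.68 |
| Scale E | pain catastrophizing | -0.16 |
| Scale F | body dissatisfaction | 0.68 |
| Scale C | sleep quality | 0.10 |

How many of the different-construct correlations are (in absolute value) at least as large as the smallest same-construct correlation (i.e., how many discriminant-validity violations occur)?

0

Convergent (same construct = anxiety): Scale A.
Smallest convergent = 0.74. Discriminant |r|: 0.43, 0.68, 0.16, 0.68, 0.10; count ≥ 0.74 → 0.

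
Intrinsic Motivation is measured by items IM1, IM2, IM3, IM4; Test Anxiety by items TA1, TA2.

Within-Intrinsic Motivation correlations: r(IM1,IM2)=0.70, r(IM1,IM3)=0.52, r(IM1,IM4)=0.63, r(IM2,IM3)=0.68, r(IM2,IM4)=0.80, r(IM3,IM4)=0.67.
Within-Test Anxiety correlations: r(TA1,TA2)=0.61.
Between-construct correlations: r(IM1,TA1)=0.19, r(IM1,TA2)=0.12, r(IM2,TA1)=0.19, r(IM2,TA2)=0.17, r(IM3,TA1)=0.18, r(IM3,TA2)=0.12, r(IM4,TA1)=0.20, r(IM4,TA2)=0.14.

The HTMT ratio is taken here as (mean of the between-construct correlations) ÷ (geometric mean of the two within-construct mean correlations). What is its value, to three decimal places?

Mean heterotrait r = 1.31/8 = 0.1638.
Mean within-IM = 4.00/6 = 0.6667; mean within-TA = 0.61/1 = 0.6100.
Geometric mean = √(0.6667 × 0.6100) = 0.6377.
HTMT = 0.1638 / 0.6377 = 0.257.

0.257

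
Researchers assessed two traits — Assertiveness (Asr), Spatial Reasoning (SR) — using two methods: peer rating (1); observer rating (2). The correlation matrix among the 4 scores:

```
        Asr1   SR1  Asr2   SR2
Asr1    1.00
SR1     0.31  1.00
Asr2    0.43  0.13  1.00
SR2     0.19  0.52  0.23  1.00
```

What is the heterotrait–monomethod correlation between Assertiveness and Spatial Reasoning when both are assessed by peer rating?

0.31

Different traits, same method: r(Asr1, SR1) = 0.31.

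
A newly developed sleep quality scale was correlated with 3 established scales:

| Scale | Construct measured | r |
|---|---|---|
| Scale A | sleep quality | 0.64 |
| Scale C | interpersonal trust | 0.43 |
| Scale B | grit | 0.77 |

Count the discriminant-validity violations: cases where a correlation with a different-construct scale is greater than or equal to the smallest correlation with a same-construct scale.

1

Convergent (same construct = sleep quality): Scale A.
Smallest convergent = 0.64. Discriminant values: 0.43, 0.77; count ≥ 0.64 → 1.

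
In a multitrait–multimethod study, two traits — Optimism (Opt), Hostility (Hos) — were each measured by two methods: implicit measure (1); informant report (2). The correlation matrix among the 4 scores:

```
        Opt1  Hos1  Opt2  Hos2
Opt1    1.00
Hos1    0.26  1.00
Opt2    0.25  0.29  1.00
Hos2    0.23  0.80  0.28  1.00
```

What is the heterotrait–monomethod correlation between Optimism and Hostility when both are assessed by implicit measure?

Different traits, same method: r(Opt1, Hos1) = 0.26.

0.26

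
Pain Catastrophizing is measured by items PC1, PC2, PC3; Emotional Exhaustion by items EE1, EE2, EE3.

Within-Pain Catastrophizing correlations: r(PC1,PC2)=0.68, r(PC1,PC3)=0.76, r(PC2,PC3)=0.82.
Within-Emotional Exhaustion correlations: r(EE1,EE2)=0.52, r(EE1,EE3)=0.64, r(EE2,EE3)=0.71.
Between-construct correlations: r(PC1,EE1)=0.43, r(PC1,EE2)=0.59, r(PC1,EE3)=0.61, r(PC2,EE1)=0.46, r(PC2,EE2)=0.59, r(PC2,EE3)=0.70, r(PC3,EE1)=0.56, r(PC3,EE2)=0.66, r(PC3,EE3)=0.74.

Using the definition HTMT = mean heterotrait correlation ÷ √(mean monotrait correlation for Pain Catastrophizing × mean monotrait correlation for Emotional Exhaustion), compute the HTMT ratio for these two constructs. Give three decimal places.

Between-construct mean = 5.34/9 = 0.5933.
Mean within-PC = 2.26/3 = 0.7533; mean within-EE = 1.87/3 = 0.6233.
Geometric mean = √(0.7533 × 0.6233) = 0.6852.
HTMT = 0.5933 / 0.6852 = 0.866.

0.866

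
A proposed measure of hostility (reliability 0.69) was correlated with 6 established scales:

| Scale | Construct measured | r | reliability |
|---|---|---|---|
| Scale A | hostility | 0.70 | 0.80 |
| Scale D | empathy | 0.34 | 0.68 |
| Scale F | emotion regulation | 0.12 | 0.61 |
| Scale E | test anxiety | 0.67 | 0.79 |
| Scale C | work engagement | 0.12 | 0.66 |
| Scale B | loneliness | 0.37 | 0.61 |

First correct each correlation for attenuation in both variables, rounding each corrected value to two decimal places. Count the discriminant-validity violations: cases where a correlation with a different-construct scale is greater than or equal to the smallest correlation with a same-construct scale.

0

Disattenuated r (r / √(r_scale · r_new)):
  Scale A (conv): 0.70 / √(0.80·0.69) = 0.94
  Scale D (disc): 0.34 / √(0.68·0.69) = 0.50
  Scale F (disc): 0.12 / √(0.61·0.69) = 0.18
  Scale E (disc): 0.67 / √(0.79·0.69) = 0.91
  Scale C (disc): 0.12 / √(0.66·0.69) = 0.18
  Scale B (disc): 0.37 / √(0.61·0.69) = 0.57
Smallest convergent = 0.94. Discriminant values: 0.50, 0.18, 0.91, 0.18, 0.57; count ≥ 0.94 → 0.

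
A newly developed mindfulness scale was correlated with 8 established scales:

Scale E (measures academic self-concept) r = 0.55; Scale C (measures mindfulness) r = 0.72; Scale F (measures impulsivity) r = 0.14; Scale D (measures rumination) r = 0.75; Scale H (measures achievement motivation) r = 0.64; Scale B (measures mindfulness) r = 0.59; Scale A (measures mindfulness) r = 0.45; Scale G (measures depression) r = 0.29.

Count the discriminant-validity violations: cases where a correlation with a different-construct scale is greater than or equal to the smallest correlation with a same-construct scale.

3

Convergent (same construct = mindfulness): Scale C, Scale B, Scale A.
Smallest convergent = 0.45. Discriminant values: 0.55, 0.14, 0.75, 0.64, 0.29; count ≥ 0.45 → 3.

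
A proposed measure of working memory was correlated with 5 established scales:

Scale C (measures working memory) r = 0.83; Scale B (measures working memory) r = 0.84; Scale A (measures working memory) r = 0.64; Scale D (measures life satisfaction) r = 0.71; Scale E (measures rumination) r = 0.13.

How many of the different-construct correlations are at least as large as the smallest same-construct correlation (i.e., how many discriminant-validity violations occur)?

1

Convergent (same construct = working memory): Scale C, Scale B, Scale A.
Smallest convergent = 0.64. Discriminant values: 0.71, 0.13; count ≥ 0.64 → 1.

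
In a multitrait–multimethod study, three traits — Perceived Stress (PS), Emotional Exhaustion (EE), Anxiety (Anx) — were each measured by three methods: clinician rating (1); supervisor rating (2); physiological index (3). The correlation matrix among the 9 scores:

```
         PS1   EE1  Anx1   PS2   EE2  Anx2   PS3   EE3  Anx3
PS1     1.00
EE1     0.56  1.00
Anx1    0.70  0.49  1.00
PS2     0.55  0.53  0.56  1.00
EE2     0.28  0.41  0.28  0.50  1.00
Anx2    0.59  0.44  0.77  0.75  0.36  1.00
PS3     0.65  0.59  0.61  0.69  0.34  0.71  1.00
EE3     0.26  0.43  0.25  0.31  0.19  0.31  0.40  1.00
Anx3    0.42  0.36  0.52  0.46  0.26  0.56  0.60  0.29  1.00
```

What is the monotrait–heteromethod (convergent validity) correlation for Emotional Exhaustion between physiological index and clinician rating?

0.43

Same trait (EE), different methods: r(EE3, EE1) = 0.43.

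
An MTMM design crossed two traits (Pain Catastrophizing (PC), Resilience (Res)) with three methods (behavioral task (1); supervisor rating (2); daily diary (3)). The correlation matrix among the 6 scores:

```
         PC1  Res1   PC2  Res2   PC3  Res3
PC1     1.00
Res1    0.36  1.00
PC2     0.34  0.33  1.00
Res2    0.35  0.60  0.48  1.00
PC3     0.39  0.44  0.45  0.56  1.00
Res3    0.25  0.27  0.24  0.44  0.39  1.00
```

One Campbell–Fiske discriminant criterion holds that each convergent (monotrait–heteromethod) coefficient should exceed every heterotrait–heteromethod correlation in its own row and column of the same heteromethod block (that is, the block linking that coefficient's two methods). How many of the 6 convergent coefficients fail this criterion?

5

Each convergent coefficient versus the relevant comparison correlations:
PC (methods 1·2): 0.34 vs {0.35, 0.33} → fail.
PC (methods 1·3): 0.39 vs {0.25, 0.44} → fail.
PC (methods 2·3): 0.45 vs {0.24, 0.56} → fail.
Res (methods 1·2): 0.60 vs {0.33, 0.35} → pass.
Res (methods 1·3): 0.27 vs {0.44, 0.25} → fail.
Res (methods 2·3): 0.44 vs {0.56, 0.24} → fail.
5 of 6 fail.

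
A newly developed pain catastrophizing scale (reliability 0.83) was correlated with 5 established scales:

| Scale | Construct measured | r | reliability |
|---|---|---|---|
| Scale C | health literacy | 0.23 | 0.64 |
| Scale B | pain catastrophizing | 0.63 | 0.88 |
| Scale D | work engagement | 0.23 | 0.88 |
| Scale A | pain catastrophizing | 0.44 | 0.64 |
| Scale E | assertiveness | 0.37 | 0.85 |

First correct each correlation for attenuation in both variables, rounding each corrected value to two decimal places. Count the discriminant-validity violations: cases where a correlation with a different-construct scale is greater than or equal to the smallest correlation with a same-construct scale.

Disattenuated r (r / √(r_scale · r_new)):
  Scale C (disc): 0.23 / √(0.64·0.83) = 0.32
  Scale B (conv): 0.63 / √(0.88·0.83) = 0.74
  Scale D (disc): 0.23 / √(0.88·0.83) = 0.27
  Scale A (conv): 0.44 / √(0.64·0.83) = 0.60
  Scale E (disc): 0.37 / √(0.85·0.83) = 0.44
Smallest convergent = 0.60. Discriminant values: 0.32, 0.27, 0.44; count ≥ 0.60 → 0.

0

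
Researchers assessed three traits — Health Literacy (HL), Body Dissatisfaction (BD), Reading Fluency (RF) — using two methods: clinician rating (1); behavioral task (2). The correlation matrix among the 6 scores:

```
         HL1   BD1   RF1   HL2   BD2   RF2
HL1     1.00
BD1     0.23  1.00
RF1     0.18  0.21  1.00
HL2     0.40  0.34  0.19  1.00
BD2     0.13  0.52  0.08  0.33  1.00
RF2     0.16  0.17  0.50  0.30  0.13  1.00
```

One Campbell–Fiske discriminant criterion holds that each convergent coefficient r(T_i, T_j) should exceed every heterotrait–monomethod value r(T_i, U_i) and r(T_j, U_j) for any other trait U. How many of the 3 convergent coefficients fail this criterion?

Convergent coefficients and their comparison sets:
HL (methods 1·2): 0.40 vs {0.23, 0.33, 0.18, 0.30} → pass.
BD (methods 1·2): 0.52 vs {0.23, 0.33, 0.21, 0.13} → pass.
RF (methods 1·2): 0.50 vs {0.18, 0.30, 0.21, 0.13} → pass.
0 of 3 fail.

0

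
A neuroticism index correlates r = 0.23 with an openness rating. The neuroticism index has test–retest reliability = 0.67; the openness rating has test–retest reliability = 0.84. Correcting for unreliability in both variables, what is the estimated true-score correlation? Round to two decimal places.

r_true = r_obs / √(r_xx · r_yy) = 0.23 / √(0.67 × 0.84) = 0.23 / √0.5628 = 0.23 / 0.7502 ≈ 0.31.

0.31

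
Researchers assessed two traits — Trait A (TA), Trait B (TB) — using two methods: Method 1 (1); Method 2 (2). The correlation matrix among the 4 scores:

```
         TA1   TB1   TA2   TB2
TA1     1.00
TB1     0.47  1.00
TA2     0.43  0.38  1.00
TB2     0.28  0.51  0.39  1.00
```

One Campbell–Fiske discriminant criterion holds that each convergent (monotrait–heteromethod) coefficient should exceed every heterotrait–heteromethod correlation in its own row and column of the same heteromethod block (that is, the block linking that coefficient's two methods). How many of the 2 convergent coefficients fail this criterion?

Each convergent coefficient versus the relevant comparison correlations:
TA (methods 1·2): 0.43 vs {0.28, 0.38} → pass.
TB (methods 1·2): 0.51 vs {0.38, 0.28} → pass.
0 of 2 fail.

0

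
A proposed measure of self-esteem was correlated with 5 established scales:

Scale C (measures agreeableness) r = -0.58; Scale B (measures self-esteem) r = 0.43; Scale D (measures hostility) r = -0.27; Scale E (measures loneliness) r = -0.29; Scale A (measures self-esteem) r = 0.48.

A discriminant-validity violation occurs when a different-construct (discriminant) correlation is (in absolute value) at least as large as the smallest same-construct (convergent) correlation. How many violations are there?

Convergent (same construct = self-esteem): Scale B, Scale A.
Smallest convergent = 0.43. Discriminant |r|: 0.58, 0.27, 0.29; count ≥ 0.43 → 1.

1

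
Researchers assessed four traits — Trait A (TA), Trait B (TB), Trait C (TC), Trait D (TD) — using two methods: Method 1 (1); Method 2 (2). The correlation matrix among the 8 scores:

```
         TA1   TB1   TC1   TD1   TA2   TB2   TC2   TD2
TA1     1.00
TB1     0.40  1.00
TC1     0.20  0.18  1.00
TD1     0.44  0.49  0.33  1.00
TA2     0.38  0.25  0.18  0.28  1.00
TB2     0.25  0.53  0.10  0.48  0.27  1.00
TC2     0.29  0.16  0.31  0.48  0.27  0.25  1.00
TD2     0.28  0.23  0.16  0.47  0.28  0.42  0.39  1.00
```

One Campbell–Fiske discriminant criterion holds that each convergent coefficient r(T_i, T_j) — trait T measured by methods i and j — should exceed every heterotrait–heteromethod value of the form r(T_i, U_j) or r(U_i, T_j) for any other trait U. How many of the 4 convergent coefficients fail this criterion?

2

Convergent coefficients and their comparison sets:
TA (methods 1·2): 0.38 vs {0.25, 0.25, 0.29, 0.18, 0.28, 0.28} → pass.
TB (methods 1·2): 0.53 vs {0.25, 0.25, 0.16, 0.10, 0.23, 0.48} → pass.
TC (methods 1·2): 0.31 vs {0.18, 0.29, 0.10, 0.16, 0.16, 0.48} → fail.
TD (methods 1·2): 0.47 vs {0.28, 0.28, 0.48, 0.23, 0.48, 0.16} → fail.
2 of 4 fail.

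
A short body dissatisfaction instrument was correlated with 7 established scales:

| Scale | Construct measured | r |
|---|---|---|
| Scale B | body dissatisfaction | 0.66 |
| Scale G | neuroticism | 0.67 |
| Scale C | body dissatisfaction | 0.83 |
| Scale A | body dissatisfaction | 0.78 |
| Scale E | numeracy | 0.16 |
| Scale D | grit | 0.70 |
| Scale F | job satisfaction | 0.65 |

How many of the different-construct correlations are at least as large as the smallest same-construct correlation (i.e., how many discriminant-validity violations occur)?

2

Convergent (same construct = body dissatisfaction): Scale B, Scale C, Scale A.
Smallest convergent = 0.66. Discriminant values: 0.67, 0.16, 0.70, 0.65; count ≥ 0.66 → 2.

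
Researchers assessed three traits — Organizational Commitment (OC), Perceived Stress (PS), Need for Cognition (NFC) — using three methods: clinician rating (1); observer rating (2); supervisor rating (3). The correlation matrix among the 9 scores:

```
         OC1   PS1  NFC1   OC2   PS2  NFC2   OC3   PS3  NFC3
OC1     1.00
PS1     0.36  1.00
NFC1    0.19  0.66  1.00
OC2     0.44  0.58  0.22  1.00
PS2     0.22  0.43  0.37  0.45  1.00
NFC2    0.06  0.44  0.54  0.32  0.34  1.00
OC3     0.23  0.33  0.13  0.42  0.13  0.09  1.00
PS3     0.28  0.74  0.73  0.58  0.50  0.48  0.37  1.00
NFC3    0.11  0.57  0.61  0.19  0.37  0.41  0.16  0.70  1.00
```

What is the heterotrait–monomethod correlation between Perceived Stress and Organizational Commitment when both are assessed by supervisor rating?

0.37

Different traits, same method: r(PS3, OC3) = 0.37.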